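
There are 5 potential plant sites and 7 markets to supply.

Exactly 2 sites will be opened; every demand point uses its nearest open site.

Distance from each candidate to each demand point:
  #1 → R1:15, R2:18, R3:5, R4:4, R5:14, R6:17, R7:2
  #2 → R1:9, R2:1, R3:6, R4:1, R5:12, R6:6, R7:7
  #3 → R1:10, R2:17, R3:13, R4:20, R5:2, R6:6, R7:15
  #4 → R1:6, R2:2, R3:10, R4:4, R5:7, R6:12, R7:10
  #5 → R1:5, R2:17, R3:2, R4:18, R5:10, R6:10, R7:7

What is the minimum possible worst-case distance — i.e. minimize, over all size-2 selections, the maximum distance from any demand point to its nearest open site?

7

Open {#2, #4}.
  Farthest demand point is R5 at distance 7 (to #4); all others are ≤ 7.
With {#2, #3} the worst case is 9.
With {#2, #5} the worst case is 10.
No size-2 selection achieves below 7.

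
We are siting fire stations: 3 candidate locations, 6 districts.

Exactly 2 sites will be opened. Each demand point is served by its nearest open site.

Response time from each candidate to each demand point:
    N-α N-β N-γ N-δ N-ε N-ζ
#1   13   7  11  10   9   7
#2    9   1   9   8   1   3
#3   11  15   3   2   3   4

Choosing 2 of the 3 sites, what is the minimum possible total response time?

19

Open {#2, #3}.
  N-α→#2 9, N-β→#2 1, N-γ→#3 3, N-δ→#3 2, N-ε→#2 1, N-ζ→#2 3  ⇒ total 19.
Compare {#1, #3}: total 30.
Compare {#1, #2}: total 31.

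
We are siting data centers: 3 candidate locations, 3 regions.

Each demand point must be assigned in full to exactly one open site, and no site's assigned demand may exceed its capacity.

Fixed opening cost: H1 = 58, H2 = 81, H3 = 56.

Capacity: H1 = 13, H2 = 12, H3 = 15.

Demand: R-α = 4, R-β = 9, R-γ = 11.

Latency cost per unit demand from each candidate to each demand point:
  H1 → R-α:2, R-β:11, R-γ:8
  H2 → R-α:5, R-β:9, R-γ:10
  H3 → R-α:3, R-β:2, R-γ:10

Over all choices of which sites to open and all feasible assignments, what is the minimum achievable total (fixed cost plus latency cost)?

Open {H1, H3}; cheapest assignment that respects the capacities:
  H1 (cap 13, load 11): R-γ — cost 11×8 = 88
  H3 (cap 15, load 13): R-α, R-β — cost 4×3 + 9×2 = 30
  Shipping 118, fixed 114 → total 232.
  Any other capacity-feasible assignment to {H1, H3} ships for at least 118.
Compare {H2, H3}: its best feasible assignment gives total 277.
Compare {H1, H2, H3}: its best feasible assignment gives total 313.
Every other set of open sites that can feasibly serve all demand totals ≥ 277 even under its best assignment. Minimum: 232.

232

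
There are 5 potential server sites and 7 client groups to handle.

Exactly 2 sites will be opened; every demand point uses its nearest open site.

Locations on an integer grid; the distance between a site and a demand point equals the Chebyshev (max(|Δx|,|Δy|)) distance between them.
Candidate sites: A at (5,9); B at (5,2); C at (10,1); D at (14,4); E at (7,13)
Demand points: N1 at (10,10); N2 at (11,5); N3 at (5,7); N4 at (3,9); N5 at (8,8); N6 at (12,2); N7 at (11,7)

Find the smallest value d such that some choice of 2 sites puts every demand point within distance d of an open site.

5

Open {A, D}.
  Farthest demand point is N1 at distance 5 (to A); all others are ≤ 5.
With {A, C} the worst case is 6.
With {C, E} the worst case is 6.
No size-2 selection achieves below 5.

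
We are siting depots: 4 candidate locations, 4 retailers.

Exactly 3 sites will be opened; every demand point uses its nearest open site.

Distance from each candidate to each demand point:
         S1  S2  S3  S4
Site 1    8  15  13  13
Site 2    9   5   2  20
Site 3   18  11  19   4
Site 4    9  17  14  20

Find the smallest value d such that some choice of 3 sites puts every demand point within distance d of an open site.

8

Open {Site 1, Site 2, Site 3}.
  Farthest demand point is S1 at distance 8 (to Site 1); all others are ≤ 8.
With {Site 2, Site 3, Site 4} the worst case is 9.
With {Site 1, Site 2, Site 4} the worst case is 13.
No size-3 selection achieves below 8.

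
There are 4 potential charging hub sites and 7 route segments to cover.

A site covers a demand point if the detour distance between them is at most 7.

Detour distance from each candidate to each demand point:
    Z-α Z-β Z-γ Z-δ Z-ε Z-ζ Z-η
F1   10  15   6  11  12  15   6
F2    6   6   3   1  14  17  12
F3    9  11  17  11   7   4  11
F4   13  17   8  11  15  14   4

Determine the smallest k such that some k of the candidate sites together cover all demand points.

Coverage sets (demand points within 7 of each site):
  F1: {Z-γ, Z-η}
  F2: {Z-α, Z-β, Z-γ, Z-δ}
  F3: {Z-ε, Z-ζ}
  F4: {Z-η}
No 2 sites suffice: every size-2 union leaves at least one demand point uncovered.
But {F1, F2, F3} covers everything, so the minimum is 3.

3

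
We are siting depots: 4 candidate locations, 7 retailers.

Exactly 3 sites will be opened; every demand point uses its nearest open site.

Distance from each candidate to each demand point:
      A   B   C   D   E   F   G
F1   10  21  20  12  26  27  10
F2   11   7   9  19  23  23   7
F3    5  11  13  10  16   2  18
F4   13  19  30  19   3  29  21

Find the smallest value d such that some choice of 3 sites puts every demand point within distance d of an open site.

10

Open {F2, F3, F4}.
  Farthest demand point is D at distance 10 (to F3); all others are ≤ 10.
With {F1, F3, F4} the worst case is 13.
With {F1, F2, F3} the worst case is 16.
No size-3 selection achieves below 10.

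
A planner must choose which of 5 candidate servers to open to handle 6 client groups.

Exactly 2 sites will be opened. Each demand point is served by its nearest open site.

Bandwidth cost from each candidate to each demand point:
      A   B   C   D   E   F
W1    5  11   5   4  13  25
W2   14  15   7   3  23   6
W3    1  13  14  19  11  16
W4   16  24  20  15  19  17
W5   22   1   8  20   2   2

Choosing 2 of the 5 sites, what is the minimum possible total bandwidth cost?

Open {W1, W5}.
  A→W1 5, B→W5 1, C→W1 5, D→W1 4, E→W5 2, F→W5 2  ⇒ total 19.
Compare {W2, W5}: total 29.
Compare {W3, W5}: total 33.
No size-2 selection does better; minimum is 19.

19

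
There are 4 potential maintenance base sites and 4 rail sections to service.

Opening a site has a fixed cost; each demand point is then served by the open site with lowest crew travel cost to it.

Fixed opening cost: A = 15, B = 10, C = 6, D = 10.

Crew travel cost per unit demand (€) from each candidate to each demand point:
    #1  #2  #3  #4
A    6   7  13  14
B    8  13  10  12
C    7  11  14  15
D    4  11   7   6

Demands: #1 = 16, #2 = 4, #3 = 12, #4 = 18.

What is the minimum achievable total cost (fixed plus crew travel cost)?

Open {A, D}: assign each demand point to its cheapest open site.
  #1→D 16×4=64, #2→A 4×7=28, #3→D 12×7=84, #4→D 18×6=108
  crew travel cost 284, fixed 25 → total 309.
Compare {D}: crew travel cost 300 + fixed 10 = 310.
Compare {A, C, D}: crew travel cost 284 + fixed 31 = 315.
Compare {C, D}: crew travel cost 300 + fixed 16 = 316.
All other subsets cost ≥ 310. Minimum total cost: 309.

309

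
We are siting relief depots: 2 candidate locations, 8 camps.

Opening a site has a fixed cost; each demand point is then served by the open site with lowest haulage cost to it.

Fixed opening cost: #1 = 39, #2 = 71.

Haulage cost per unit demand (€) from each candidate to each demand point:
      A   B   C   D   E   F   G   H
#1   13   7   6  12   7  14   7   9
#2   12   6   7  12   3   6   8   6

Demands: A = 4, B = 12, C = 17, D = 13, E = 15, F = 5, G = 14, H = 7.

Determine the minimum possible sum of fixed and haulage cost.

Open {#2}: assign each demand point to its cheapest open site.
  A→#2 4×12=48, B→#2 12×6=72, C→#2 17×7=119, D→#2 13×12=156, E→#2 15×3=45, F→#2 5×6=30, G→#2 14×8=112, H→#2 7×6=42
  haulage cost 624, fixed 71 → total 695.
Compare {#1, #2}: haulage cost 593 + fixed 110 = 703.
Compare {#1}: haulage cost 730 + fixed 39 = 769.

695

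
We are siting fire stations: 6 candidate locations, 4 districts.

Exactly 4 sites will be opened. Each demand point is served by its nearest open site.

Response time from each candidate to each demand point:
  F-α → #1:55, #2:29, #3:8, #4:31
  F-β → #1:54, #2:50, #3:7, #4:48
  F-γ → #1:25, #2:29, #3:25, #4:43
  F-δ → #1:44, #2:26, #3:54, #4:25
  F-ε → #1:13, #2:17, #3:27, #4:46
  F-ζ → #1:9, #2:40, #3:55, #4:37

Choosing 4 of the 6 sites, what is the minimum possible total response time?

58

Open {F-β, F-δ, F-ε, F-ζ}.
  #1→F-ζ 9, #2→F-ε 17, #3→F-β 7, #4→F-δ 25  ⇒ total 58.
Compare {F-α, F-δ, F-ε, F-ζ}: total 59.
Compare {F-α, F-β, F-δ, F-ε}: total 62.
No size-4 selection does better; minimum is 58.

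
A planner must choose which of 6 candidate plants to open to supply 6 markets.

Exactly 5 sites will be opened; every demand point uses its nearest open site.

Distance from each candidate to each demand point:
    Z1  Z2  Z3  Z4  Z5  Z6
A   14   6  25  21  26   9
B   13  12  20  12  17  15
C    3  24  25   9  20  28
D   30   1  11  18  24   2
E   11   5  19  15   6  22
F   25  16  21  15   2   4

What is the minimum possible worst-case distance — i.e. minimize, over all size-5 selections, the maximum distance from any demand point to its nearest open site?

Open {A, B, C, D, E}.
  Farthest demand point is Z3 at distance 11 (to D); all others are ≤ 11.
With {A, B, C, D, F} the worst case is 11.
With {A, C, D, E, F} the worst case is 11.
No size-5 selection achieves below 11.

11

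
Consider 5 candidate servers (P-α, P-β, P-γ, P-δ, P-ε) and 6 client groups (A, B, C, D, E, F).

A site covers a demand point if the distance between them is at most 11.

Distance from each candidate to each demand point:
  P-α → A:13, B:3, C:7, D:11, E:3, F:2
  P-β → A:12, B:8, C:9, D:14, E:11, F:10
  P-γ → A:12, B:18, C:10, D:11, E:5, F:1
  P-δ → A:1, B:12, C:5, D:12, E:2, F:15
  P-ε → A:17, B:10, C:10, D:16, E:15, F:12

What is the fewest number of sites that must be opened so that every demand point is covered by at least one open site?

Coverage sets (demand points within 11 of each site):
  P-α: {B, C, D, E, F}
  P-β: {B, C, E, F}
  P-γ: {C, D, E, F}
  P-δ: {A, C, E}
  P-ε: {B, C}
No single site covers all 6 demand points.
But {P-α, P-δ} covers everything, so the minimum is 2.

2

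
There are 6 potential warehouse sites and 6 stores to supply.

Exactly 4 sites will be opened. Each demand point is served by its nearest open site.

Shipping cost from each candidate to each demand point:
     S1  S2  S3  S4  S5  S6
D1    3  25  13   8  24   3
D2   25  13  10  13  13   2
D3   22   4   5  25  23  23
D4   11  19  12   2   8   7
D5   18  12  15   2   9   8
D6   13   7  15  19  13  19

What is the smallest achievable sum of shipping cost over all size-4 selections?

24

Open {D1, D2, D3, D4}.
  S1→D1 3, S2→D3 4, S3→D3 5, S4→D4 2, S5→D4 8, S6→D2 2  ⇒ total 24.
Compare {D1, D2, D3, D5}: total 25.
Compare {D1, D3, D4, D5}: total 25.
No size-4 selection does better; minimum is 24.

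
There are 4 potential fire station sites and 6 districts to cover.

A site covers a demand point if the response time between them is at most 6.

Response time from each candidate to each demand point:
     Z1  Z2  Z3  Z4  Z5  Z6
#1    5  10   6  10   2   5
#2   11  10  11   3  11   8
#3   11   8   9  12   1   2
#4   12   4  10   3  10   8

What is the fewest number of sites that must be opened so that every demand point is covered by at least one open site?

Coverage sets (demand points within 6 of each site):
  #1: {Z1, Z3, Z5, Z6}
  #2: {Z4}
  #3: {Z5, Z6}
  #4: {Z2, Z4}
No single site covers all 6 demand points.
But {#1, #4} covers everything, so the minimum is 2.

2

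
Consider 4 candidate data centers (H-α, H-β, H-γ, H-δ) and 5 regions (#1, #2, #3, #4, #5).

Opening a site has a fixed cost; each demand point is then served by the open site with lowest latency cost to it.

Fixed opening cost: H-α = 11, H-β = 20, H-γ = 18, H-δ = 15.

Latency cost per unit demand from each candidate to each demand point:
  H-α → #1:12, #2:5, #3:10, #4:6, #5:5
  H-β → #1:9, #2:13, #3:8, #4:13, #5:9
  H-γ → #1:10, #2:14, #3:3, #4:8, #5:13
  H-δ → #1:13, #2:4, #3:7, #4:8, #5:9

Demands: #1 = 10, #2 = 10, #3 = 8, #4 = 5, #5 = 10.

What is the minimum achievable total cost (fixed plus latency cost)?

283

Open {H-α, H-γ}: assign each demand point to its cheapest open site.
  #1→H-γ 10×10=100, #2→H-α 10×5=50, #3→H-γ 8×3=24, #4→H-α 5×6=30, #5→H-α 10×5=50
  latency cost 254, fixed 29 → total 283.
Compare {H-α, H-γ, H-δ}: latency cost 244 + fixed 44 = 288.
Compare {H-α, H-β, H-γ}: latency cost 244 + fixed 49 = 293.
Compare {H-α, H-β, H-γ, H-δ}: latency cost 234 + fixed 64 = 298.
All other subsets cost ≥ 288. Minimum total cost: 283.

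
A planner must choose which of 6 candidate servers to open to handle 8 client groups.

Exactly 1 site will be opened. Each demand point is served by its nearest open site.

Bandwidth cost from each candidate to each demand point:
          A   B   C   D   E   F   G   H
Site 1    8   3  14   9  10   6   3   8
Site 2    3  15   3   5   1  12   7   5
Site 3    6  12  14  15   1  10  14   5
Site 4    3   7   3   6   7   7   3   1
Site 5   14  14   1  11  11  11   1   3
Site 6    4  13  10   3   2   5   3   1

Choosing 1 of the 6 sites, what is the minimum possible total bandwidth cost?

Open {Site 4}.
  A→Site 4 3, B→Site 4 7, C→Site 4 3, D→Site 4 6, E→Site 4 7, F→Site 4 7, G→Site 4 3, H→Site 4 1  ⇒ total 37.
Compare {Site 6}: total 41.
Compare {Site 2}: total 51.
No size-1 selection does better; minimum is 37.

37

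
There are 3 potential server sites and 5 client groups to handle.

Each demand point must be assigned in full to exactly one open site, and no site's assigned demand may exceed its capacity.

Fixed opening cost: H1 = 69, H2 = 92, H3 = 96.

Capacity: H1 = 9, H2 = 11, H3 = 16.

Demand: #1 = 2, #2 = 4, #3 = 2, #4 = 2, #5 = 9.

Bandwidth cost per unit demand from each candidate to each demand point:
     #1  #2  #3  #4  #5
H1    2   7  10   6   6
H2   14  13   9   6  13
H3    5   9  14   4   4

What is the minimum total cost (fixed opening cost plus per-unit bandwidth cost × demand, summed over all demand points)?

261

Open {H1, H3}; cheapest assignment that respects the capacities:
  H1 (cap 9, load 8): #1, #2, #3 — cost 2×2 + 4×7 + 2×10 = 52
  H3 (cap 16, load 11): #4, #5 — cost 2×4 + 9×4 = 44
  Shipping 96, fixed 165 → total 261.
  Any other capacity-feasible assignment to {H1, H3} ships for at least 96.
Compare {H2, H3}: its best feasible assignment gives total 300.
Compare {H1, H2}: its best feasible assignment gives total 325.
Every other set of open sites that can feasibly serve all demand totals ≥ 300 even under its best assignment. Minimum: 261.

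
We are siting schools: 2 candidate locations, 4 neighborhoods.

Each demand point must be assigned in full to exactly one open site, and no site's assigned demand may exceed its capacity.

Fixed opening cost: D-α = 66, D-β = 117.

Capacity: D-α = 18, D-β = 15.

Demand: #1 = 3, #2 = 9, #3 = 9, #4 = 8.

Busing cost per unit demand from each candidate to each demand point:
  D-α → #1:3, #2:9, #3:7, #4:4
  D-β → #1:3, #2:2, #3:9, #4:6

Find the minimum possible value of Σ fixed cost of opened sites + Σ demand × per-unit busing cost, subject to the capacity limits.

Open {D-α, D-β}; cheapest assignment that respects the capacities:
  D-α (cap 18, load 17): #3, #4 — cost 9×7 + 8×4 = 95
  D-β (cap 15, load 12): #1, #2 — cost 3×3 + 9×2 = 27
  Shipping 122, fixed 183 → total 305.
  Any other capacity-feasible assignment to {D-α, D-β} ships for at least 122.
Total demand is 29 and no other set of sites has combined capacity ≥ 29, so {D-α, D-β} is the only feasible choice of open sites. Minimum: 305.

305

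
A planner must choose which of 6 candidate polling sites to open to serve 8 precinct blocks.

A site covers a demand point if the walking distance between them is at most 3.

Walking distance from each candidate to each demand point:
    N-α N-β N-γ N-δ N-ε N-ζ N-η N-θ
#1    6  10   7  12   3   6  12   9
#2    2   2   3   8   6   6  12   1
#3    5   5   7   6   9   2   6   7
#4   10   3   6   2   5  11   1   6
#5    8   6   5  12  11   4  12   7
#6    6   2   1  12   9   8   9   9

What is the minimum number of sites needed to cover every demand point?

Coverage sets (demand points within 3 of each site):
  #1: {N-ε}
  #2: {N-α, N-β, N-γ, N-θ}
  #3: {N-ζ}
  #4: {N-β, N-δ, N-η}
  #5: {}
  #6: {N-β, N-γ}
No 3 sites suffice: every size-3 union leaves at least one demand point uncovered.
But {#1, #2, #3, #4} covers everything, so the minimum is 4.

4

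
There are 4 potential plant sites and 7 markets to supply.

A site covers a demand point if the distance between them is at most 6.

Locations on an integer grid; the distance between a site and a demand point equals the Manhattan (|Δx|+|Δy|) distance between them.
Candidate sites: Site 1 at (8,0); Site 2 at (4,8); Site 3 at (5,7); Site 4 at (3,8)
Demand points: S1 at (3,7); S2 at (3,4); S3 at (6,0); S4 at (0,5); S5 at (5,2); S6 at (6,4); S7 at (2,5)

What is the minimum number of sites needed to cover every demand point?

2

Coverage sets (demand points within 6 of each site):
  Site 1: {S3, S5, S6}
  Site 2: {S1, S2, S6, S7}
  Site 3: {S1, S2, S5, S6, S7}
  Site 4: {S1, S2, S4, S7}
No single site covers all 7 demand points.
But {Site 1, Site 4} covers everything, so the minimum is 2.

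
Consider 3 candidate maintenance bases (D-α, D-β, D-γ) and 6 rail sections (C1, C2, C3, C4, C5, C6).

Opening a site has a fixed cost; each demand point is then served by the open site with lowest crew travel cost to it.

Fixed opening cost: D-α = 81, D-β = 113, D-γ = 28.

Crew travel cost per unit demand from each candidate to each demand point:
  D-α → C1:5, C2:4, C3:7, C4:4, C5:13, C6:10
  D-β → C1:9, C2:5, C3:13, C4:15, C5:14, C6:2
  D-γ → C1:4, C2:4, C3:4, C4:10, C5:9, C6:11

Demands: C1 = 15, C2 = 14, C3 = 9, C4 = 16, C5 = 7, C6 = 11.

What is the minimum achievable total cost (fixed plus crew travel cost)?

Open {D-α, D-γ}: assign each demand point to its cheapest open site.
  C1→D-γ 15×4=60, C2→D-α 14×4=56, C3→D-γ 9×4=36, C4→D-α 16×4=64, C5→D-γ 7×9=63, C6→D-α 11×10=110
  crew travel cost 389, fixed 109 → total 498.
Compare {D-α, D-β, D-γ}: crew travel cost 301 + fixed 222 = 523.
Compare {D-γ}: crew travel cost 496 + fixed 28 = 524.
Compare {D-β, D-γ}: crew travel cost 397 + fixed 141 = 538.
All other subsets cost ≥ 523. Minimum total cost: 498.

498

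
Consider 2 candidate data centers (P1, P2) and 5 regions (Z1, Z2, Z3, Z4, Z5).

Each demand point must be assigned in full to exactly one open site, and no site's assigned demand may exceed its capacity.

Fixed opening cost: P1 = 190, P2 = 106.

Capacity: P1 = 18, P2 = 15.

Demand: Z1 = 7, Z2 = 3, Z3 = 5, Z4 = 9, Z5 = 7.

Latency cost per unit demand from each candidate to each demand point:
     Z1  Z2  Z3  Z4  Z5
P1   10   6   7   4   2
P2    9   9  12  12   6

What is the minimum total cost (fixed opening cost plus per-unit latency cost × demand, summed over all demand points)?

Open {P1, P2}; cheapest assignment that respects the capacities:
  P1 (cap 18, load 17): Z2, Z3, Z4 — cost 3×6 + 5×7 + 9×4 = 89
  P2 (cap 15, load 14): Z1, Z5 — cost 7×9 + 7×6 = 105
  Shipping 194, fixed 296 → total 490.
  Any other capacity-feasible assignment to {P1, P2} ships for at least 194.
Total demand is 31 and no other set of sites has combined capacity ≥ 31, so {P1, P2} is the only feasible choice of open sites. Minimum: 490.

490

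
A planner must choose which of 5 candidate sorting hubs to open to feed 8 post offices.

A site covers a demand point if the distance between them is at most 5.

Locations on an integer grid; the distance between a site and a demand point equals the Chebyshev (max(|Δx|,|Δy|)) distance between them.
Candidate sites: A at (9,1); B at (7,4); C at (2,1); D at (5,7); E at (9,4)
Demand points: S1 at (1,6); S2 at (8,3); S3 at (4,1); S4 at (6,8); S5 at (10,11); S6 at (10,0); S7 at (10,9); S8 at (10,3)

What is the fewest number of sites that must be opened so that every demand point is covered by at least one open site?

Coverage sets (demand points within 5 of each site):
  A: {S2, S3, S6, S8}
  B: {S2, S3, S4, S6, S7, S8}
  C: {S1, S3}
  D: {S1, S2, S4, S5, S7, S8}
  E: {S2, S3, S4, S6, S7, S8}
No single site covers all 8 demand points.
But {A, D} covers everything, so the minimum is 2.

2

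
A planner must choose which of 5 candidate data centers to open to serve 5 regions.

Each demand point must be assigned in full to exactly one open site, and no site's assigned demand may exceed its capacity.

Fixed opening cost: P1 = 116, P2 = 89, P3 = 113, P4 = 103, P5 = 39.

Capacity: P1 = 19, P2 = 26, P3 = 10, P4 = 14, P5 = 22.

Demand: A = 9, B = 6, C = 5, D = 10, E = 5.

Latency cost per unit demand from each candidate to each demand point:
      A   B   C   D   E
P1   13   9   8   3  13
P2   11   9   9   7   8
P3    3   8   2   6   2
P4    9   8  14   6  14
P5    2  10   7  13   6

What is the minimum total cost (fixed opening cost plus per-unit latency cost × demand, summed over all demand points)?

Open {P1, P5}; cheapest assignment that respects the capacities:
  P1 (cap 19, load 16): B, D — cost 6×9 + 10×3 = 84
  P5 (cap 22, load 19): A, C, E — cost 9×2 + 5×7 + 5×6 = 83
  Shipping 167, fixed 155 → total 322.
  Any other capacity-feasible assignment to {P1, P5} ships for at least 167.
Compare {P2, P5}: its best feasible assignment gives total 335.
Compare {P1, P3, P5}: its best feasible assignment gives total 390.
Every other set of open sites that can feasibly serve all demand totals ≥ 335 even under its best assignment. Minimum: 322.

322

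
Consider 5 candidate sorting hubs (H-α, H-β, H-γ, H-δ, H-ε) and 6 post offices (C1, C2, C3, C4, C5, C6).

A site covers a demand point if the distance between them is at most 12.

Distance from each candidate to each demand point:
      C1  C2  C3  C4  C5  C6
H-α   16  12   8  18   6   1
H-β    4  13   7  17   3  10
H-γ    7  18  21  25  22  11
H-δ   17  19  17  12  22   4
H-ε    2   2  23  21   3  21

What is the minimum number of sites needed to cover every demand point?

3

Coverage sets (demand points within 12 of each site):
  H-α: {C2, C3, C5, C6}
  H-β: {C1, C3, C5, C6}
  H-γ: {C1, C6}
  H-δ: {C4, C6}
  H-ε: {C1, C2, C5}
No 2 sites suffice: every size-2 union leaves at least one demand point uncovered.
But {H-α, H-β, H-δ} covers everything, so the minimum is 3.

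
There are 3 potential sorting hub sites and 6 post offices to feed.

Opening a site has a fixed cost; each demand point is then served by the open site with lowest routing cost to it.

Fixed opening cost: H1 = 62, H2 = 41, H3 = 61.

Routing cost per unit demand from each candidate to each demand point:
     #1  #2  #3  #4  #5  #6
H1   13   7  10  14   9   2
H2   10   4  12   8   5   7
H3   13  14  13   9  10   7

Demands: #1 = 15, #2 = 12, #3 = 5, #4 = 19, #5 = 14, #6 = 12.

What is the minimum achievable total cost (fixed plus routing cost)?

Open {H1, H2}: assign each demand point to its cheapest open site.
  #1→H2 15×10=150, #2→H2 12×4=48, #3→H1 5×10=50, #4→H2 19×8=152, #5→H2 14×5=70, #6→H1 12×2=24
  routing cost 494, fixed 103 → total 597.
Compare {H2}: routing cost 564 + fixed 41 = 605.
Compare {H1, H2, H3}: routing cost 494 + fixed 164 = 658.
Compare {H2, H3}: routing cost 564 + fixed 102 = 666.
All other subsets cost ≥ 605. Minimum total cost: 597.

597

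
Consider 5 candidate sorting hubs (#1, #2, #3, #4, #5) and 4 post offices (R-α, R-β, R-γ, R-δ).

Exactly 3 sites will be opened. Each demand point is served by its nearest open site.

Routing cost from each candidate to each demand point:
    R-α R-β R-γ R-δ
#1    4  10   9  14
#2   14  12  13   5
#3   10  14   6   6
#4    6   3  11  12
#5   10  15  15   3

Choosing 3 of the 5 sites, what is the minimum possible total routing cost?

18

Open {#3, #4, #5}.
  R-α→#4 6, R-β→#4 3, R-γ→#3 6, R-δ→#5 3  ⇒ total 18.
Compare {#1, #3, #4}: total 19.
Compare {#1, #4, #5}: total 19.
No size-3 selection does better; minimum is 18.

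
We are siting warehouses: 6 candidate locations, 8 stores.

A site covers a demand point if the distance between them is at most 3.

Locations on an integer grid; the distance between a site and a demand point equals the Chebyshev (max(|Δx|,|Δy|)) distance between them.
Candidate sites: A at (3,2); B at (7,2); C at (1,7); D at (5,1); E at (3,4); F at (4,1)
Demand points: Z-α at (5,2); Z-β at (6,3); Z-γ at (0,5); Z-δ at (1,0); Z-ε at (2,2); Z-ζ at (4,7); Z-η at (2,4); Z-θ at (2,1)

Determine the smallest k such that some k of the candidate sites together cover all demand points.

2

Coverage sets (demand points within 3 of each site):
  A: {Z-α, Z-β, Z-γ, Z-δ, Z-ε, Z-η, Z-θ}
  B: {Z-α, Z-β}
  C: {Z-γ, Z-ζ, Z-η}
  D: {Z-α, Z-β, Z-ε, Z-η, Z-θ}
  E: {Z-α, Z-β, Z-γ, Z-ε, Z-ζ, Z-η, Z-θ}
  F: {Z-α, Z-β, Z-δ, Z-ε, Z-η, Z-θ}
No single site covers all 8 demand points.
But {A, C} covers everything, so the minimum is 2.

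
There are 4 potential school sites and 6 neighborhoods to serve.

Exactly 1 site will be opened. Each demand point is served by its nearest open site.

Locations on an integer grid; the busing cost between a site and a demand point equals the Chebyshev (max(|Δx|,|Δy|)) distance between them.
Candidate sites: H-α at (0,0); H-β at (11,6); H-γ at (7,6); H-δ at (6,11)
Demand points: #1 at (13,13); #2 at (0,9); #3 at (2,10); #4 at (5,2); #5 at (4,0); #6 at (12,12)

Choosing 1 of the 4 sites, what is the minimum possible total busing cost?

Open {H-γ}.
  #1→H-γ 7, #2→H-γ 7, #3→H-γ 5, #4→H-γ 4, #5→H-γ 6, #6→H-γ 6  ⇒ total 35.
Compare {H-δ}: total 43.
Compare {H-β}: total 46.
No size-1 selection does better; minimum is 35.

35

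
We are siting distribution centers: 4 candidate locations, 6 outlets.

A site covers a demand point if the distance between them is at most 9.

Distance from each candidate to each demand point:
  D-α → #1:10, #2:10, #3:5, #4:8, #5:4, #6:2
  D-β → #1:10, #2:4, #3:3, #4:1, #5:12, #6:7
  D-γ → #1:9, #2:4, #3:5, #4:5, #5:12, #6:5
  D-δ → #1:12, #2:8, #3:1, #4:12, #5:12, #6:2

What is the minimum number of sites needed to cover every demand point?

2

Coverage sets (demand points within 9 of each site):
  D-α: {#3, #4, #5, #6}
  D-β: {#2, #3, #4, #6}
  D-γ: {#1, #2, #3, #4, #6}
  D-δ: {#2, #3, #6}
No single site covers all 6 demand points.
But {D-α, D-γ} covers everything, so the minimum is 2.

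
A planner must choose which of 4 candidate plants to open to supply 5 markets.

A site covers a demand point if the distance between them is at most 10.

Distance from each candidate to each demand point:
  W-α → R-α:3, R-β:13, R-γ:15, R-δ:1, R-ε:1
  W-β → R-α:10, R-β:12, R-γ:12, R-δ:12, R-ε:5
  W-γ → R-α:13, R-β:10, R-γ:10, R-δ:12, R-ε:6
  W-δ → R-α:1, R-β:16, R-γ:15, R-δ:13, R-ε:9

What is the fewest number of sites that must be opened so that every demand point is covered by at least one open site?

2

Coverage sets (demand points within 10 of each site):
  W-α: {R-α, R-δ, R-ε}
  W-β: {R-α, R-ε}
  W-γ: {R-β, R-γ, R-ε}
  W-δ: {R-α, R-ε}
No single site covers all 5 demand points.
But {W-α, W-γ} covers everything, so the minimum is 2.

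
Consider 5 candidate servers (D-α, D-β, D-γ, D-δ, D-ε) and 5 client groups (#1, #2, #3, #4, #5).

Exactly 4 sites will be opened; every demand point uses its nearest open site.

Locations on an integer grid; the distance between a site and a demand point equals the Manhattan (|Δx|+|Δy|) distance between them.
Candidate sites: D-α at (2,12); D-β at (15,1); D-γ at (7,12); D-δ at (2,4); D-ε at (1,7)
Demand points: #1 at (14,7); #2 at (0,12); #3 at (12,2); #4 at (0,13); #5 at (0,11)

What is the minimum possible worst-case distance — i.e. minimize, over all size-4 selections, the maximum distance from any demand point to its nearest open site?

Open {D-α, D-β, D-γ, D-δ}.
  Farthest demand point is #1 at distance 7 (to D-β); all others are ≤ 7.
With {D-α, D-β, D-γ, D-ε} the worst case is 7.
With {D-α, D-β, D-δ, D-ε} the worst case is 7.
No size-4 selection achieves below 7.

7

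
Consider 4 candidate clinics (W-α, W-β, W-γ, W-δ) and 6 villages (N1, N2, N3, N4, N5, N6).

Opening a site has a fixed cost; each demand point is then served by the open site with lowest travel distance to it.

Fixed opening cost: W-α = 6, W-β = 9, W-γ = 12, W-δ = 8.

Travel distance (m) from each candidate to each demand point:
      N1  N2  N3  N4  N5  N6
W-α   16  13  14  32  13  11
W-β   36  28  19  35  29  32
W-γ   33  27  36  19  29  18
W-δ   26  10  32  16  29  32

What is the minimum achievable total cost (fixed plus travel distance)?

Open {W-α, W-δ}: assign each demand point to its cheapest open site.
  N1→W-α 16, N2→W-δ 10, N3→W-α 14, N4→W-δ 16, N5→W-α 13, N6→W-α 11
  travel distance 80, fixed 14 → total 94.
Compare {W-α, W-β, W-δ}: travel distance 80 + fixed 23 = 103.
Compare {W-α, W-γ}: travel distance 86 + fixed 18 = 104.
Compare {W-α}: travel distance 99 + fixed 6 = 105.
All other subsets cost ≥ 103. Minimum total cost: 94.

94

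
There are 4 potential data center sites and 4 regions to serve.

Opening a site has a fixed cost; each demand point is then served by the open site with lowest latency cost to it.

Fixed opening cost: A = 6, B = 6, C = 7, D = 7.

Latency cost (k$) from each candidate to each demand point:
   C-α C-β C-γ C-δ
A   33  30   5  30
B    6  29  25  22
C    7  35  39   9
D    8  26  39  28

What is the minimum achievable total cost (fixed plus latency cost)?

Open {A, C}: assign each demand point to its cheapest open site.
  C-α→C 7, C-β→A 30, C-γ→A 5, C-δ→C 9
  latency cost 51, fixed 13 → total 64.
Compare {A, C, D}: latency cost 47 + fixed 20 = 67.
Compare {A, B, C}: latency cost 49 + fixed 19 = 68.
Compare {A, B, C, D}: latency cost 46 + fixed 26 = 72.
All other subsets cost ≥ 67. Minimum total cost: 64.

64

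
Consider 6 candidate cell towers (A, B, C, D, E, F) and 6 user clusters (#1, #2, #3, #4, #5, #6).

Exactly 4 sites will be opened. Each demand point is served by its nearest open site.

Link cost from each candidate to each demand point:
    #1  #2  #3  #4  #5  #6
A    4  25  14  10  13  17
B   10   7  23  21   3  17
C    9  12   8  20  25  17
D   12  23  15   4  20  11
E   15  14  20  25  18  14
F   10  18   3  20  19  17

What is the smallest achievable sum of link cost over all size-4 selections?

32

Open {A, B, D, F}.
  #1→A 4, #2→B 7, #3→F 3, #4→D 4, #5→B 3, #6→D 11  ⇒ total 32.
Compare {A, B, C, D}: total 37.
Compare {B, C, D, F}: total 37.
No size-4 selection does better; minimum is 32.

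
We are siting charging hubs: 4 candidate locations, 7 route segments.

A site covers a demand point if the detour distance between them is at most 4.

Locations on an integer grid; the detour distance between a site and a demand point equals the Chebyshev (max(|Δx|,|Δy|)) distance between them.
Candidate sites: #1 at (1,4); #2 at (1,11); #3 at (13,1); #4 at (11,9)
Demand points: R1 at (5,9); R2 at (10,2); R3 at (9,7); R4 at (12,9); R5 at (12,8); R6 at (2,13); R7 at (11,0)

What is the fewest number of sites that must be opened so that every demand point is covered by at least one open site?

3

Coverage sets (demand points within 4 of each site):
  #1: {}
  #2: {R1, R6}
  #3: {R2, R7}
  #4: {R3, R4, R5}
No 2 sites suffice: every size-2 union leaves at least one demand point uncovered.
But {#2, #3, #4} covers everything, so the minimum is 3.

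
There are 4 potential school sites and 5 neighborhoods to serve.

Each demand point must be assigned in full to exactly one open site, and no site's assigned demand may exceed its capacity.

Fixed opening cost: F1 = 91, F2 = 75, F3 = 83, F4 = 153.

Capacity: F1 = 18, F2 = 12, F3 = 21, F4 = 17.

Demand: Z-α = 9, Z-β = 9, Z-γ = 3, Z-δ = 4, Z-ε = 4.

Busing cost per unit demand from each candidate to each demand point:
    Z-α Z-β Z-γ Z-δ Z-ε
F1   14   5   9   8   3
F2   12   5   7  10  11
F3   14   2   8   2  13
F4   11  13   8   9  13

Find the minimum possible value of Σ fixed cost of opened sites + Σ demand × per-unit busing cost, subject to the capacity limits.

Open {F1, F3}; cheapest assignment that respects the capacities:
  F1 (cap 18, load 13): Z-α, Z-ε — cost 9×14 + 4×3 = 138
  F3 (cap 21, load 16): Z-β, Z-γ, Z-δ — cost 9×2 + 3×8 + 4×2 = 50
  Shipping 188, fixed 174 → total 362.
  Any other capacity-feasible assignment to {F1, F3} ships for at least 188.
Compare {F2, F3}: its best feasible assignment gives total 365.
Compare {F1, F2}: its best feasible assignment gives total 384.
Every other set of open sites that can feasibly serve all demand totals ≥ 365 even under its best assignment. Minimum: 362.

362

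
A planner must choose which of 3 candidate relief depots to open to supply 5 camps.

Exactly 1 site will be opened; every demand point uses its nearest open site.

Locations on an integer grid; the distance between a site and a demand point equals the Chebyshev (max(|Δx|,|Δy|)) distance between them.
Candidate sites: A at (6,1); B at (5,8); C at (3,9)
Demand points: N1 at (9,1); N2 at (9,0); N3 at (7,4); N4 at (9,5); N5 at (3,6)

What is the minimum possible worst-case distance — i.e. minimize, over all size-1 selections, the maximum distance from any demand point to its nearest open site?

Open {A}.
  Farthest demand point is N5 at distance 5 (to A); all others are ≤ 5.
With {B} the worst case is 8.
With {C} the worst case is 9.
No size-1 selection achieves below 5.

5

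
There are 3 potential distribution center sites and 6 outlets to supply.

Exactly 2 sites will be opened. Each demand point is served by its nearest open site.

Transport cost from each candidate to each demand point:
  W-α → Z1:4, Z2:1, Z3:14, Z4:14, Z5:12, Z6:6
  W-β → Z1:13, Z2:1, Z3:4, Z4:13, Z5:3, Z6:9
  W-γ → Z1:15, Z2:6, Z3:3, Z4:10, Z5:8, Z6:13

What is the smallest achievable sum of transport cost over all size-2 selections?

Open {W-α, W-β}.
  Z1→W-α 4, Z2→W-α 1, Z3→W-β 4, Z4→W-β 13, Z5→W-β 3, Z6→W-α 6  ⇒ total 31.
Compare {W-α, W-γ}: total 32.
Compare {W-β, W-γ}: total 39.

31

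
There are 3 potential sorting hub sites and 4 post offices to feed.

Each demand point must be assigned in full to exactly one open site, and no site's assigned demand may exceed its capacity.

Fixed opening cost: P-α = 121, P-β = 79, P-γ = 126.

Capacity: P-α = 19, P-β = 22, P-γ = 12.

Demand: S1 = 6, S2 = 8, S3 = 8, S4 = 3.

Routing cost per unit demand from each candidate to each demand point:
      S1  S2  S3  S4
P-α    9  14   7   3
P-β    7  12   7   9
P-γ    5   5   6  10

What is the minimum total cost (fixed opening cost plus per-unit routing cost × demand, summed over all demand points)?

Open {P-β, P-γ}; cheapest assignment that respects the capacities:
  P-β (cap 22, load 17): S1, S3, S4 — cost 6×7 + 8×7 + 3×9 = 125
  P-γ (cap 12, load 8): S2 — cost 8×5 = 40
  Shipping 165, fixed 205 → total 370.
  Any other capacity-feasible assignment to {P-β, P-γ} ships for at least 165.
Compare {P-α, P-β}: its best feasible assignment gives total 403.
Compare {P-α, P-γ}: its best feasible assignment gives total 406.
Every other set of open sites that can feasibly serve all demand totals ≥ 403 even under its best assignment. Minimum: 370.

370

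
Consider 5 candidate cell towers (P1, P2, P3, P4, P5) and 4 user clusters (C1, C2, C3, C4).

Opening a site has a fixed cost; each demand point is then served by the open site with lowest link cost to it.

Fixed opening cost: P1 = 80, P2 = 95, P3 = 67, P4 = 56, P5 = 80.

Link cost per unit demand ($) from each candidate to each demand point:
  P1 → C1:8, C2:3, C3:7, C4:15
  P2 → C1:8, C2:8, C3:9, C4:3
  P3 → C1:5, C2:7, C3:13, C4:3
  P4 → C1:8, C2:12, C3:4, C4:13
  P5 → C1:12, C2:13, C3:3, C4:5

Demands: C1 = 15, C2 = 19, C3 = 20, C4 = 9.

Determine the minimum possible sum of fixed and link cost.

438

Open {P3, P4}: assign each demand point to its cheapest open site.
  C1→P3 15×5=75, C2→P3 19×7=133, C3→P4 20×4=80, C4→P3 9×3=27
  link cost 315, fixed 123 → total 438.
Compare {P1, P5}: link cost 282 + fixed 160 = 442.
Compare {P3, P5}: link cost 295 + fixed 147 = 442.
Compare {P1, P3, P4}: link cost 239 + fixed 203 = 442.
All other subsets cost ≥ 442. Minimum total cost: 438.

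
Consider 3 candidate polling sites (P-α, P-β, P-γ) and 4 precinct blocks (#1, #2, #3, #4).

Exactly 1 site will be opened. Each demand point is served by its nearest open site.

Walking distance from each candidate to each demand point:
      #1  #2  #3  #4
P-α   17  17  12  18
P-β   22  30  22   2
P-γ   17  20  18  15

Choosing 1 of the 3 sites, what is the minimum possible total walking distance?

Open {P-α}.
  #1→P-α 17, #2→P-α 17, #3→P-α 12, #4→P-α 18  ⇒ total 64.
Compare {P-γ}: total 70.
Compare {P-β}: total 76.

64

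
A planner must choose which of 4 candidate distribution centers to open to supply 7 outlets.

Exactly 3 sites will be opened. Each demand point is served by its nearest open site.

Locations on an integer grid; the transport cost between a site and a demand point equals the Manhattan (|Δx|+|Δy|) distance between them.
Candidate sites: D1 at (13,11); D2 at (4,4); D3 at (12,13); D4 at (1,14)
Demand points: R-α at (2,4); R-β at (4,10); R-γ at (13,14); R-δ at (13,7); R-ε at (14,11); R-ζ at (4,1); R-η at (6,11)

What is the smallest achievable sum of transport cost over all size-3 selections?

25

Open {D1, D2, D3}.
  R-α→D2 2, R-β→D2 6, R-γ→D3 2, R-δ→D1 4, R-ε→D1 1, R-ζ→D2 3, R-η→D1 7  ⇒ total 25.
Compare {D1, D2, D4}: total 26.
Compare {D2, D3, D4}: total 32.
No size-3 selection does better; minimum is 25.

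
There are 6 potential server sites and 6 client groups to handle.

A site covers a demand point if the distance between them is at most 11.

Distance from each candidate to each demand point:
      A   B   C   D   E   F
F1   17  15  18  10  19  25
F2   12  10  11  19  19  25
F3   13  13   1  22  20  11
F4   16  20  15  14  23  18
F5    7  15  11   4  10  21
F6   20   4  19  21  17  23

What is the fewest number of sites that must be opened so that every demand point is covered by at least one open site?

Coverage sets (demand points within 11 of each site):
  F1: {D}
  F2: {B, C}
  F3: {C, F}
  F4: {}
  F5: {A, C, D, E}
  F6: {B}
No 2 sites suffice: every size-2 union leaves at least one demand point uncovered.
But {F2, F3, F5} covers everything, so the minimum is 3.

3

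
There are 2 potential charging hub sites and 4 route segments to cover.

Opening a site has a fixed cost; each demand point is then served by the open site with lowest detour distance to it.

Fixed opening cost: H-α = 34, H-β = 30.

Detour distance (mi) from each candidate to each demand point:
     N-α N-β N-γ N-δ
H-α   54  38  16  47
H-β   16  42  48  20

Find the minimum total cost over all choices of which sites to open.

Open {H-α, H-β}: assign each demand point to its cheapest open site.
  N-α→H-β 16, N-β→H-α 38, N-γ→H-α 16, N-δ→H-β 20
  detour distance 90, fixed 64 → total 154.
Compare {H-β}: detour distance 126 + fixed 30 = 156.
Compare {H-α}: detour distance 155 + fixed 34 = 189.

154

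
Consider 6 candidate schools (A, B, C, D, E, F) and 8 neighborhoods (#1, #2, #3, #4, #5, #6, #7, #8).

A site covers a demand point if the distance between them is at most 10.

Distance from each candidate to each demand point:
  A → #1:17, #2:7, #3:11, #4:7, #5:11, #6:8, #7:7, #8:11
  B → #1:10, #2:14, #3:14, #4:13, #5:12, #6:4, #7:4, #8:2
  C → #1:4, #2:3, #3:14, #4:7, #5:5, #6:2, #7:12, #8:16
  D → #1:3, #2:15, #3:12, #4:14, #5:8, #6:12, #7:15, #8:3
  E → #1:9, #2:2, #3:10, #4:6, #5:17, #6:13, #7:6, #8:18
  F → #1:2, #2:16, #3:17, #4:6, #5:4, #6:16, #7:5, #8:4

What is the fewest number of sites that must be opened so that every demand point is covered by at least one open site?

3

Coverage sets (demand points within 10 of each site):
  A: {#2, #4, #6, #7}
  B: {#1, #6, #7, #8}
  C: {#1, #2, #4, #5, #6}
  D: {#1, #5, #8}
  E: {#1, #2, #3, #4, #7}
  F: {#1, #4, #5, #7, #8}
No 2 sites suffice: every size-2 union leaves at least one demand point uncovered.
But {A, D, E} covers everything, so the minimum is 3.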